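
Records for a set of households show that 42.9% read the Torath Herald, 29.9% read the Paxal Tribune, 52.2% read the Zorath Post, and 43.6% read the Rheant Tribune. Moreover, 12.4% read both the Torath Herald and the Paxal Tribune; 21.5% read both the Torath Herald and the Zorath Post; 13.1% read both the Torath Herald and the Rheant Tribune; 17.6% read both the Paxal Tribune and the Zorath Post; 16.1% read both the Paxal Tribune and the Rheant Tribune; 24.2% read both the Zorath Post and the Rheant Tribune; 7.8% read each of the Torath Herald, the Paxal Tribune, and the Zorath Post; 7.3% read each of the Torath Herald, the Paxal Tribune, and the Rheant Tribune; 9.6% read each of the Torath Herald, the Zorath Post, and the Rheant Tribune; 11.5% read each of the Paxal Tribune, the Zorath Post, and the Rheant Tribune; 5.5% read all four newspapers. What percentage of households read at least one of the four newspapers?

94.4%

P(at least one) = 42.9 + 29.9 + 52.2 + 43.6 − 12.4 − 21.5 − 13.1 − 17.6 − 16.1 − 24.2 + 7.8 + 7.3 + 9.6 + 11.5 − 5.5 = 94.4%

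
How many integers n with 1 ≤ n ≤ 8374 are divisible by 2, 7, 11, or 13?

By inclusion–exclusion:
floor(8374/2) + floor(8374/7) + floor(8374/11) + floor(8374/13) − floor(8374/14) − floor(8374/22) − floor(8374/26) − floor(8374/77) − floor(8374/91) − floor(8374/143) + floor(8374/154) + floor(8374/182) + floor(8374/286) + floor(8374/1001) − floor(8374/2002) = 4187 + 1196 + 761 + 644 − 598 − 380 − 322 − 108 − 92 − 58 + 54 + 46 + 29 + 8 − 4 = 5363

5363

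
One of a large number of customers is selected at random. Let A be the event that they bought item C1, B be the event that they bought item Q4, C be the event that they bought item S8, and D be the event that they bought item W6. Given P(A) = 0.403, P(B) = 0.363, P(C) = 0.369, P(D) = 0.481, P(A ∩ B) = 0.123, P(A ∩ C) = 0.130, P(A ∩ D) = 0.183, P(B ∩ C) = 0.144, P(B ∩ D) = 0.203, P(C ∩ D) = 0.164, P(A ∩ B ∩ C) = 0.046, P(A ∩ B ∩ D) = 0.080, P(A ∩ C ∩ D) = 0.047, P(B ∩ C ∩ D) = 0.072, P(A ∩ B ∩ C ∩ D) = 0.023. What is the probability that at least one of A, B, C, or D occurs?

0.891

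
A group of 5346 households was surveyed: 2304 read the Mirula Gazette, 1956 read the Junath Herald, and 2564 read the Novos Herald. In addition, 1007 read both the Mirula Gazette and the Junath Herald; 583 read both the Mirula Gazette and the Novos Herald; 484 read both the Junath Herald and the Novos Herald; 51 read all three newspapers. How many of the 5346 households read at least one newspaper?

4801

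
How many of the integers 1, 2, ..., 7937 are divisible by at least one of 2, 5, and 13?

5006

Inclusion–exclusion gives
3968 + 1587 + 610 − 793 − 305 − 122 + 61 = 5006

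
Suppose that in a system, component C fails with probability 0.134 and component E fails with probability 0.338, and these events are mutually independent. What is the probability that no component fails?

0.573292

P(none) = (1 − 0.134) × (1 − 0.338) = 0.866 × 0.662 = 0.573292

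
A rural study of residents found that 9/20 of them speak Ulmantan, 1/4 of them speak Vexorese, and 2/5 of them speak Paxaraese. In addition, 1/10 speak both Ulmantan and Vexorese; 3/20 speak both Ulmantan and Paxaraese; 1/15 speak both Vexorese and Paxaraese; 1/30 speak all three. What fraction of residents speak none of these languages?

Using inclusion–exclusion:
P(at least one) = 9/20 + 1/4 + 2/5 − 1/10 − 3/20 − 1/15 + 1/30 = 49/60
P(none) = 1 − 49/60 = 11/60

11/60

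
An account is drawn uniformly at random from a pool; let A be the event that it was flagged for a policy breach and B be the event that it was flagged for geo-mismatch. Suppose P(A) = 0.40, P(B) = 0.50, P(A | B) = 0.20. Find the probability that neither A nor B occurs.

P(A ∩ B) = P(B)·P(A|B) = 0.50 × 0.20 = 0.10
Apply inclusion-exclusion:
P(A ∪ B) = 0.40 + 0.50 − 0.10 = 0.80
P(none) = 1 − 0.80 = 0.20

0.20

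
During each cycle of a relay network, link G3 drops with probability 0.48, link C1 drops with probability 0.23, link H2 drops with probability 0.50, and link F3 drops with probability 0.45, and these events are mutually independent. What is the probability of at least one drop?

0.88989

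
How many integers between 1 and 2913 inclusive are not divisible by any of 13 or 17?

By inclusion-exclusion,
⌊2913/13⌋ + ⌊2913/17⌋ − ⌊2913/221⌋ = 224 + 171 − 13 = 382
2913 − 382 = 2531

2531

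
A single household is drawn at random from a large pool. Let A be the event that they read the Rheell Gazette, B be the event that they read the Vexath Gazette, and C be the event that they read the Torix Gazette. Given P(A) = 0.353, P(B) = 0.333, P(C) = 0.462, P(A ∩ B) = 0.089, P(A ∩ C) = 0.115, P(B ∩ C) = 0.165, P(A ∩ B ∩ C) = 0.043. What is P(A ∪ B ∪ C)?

P(A ∪ B ∪ C) = 0.353 + 0.333 + 0.462 − 0.089 − 0.115 − 0.165 + 0.043 = 0.822

0.822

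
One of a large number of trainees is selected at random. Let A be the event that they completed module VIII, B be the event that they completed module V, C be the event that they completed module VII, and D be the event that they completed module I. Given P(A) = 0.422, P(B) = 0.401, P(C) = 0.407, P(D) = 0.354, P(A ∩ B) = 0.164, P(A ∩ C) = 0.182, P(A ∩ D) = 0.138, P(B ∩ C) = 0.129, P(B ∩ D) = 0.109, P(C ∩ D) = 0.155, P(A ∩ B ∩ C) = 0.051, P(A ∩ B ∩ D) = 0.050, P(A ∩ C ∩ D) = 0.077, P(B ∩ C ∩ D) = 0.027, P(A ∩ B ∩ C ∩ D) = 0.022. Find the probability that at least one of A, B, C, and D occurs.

Apply inclusion-exclusion:
P(A ∪ B ∪ C ∪ D) = 0.422 + 0.401 + 0.407 + 0.354 − 0.164 − 0.182 − 0.138 − 0.129 − 0.109 − 0.155 + 0.051 + 0.050 + 0.077 + 0.027 − 0.022 = 0.890

0.890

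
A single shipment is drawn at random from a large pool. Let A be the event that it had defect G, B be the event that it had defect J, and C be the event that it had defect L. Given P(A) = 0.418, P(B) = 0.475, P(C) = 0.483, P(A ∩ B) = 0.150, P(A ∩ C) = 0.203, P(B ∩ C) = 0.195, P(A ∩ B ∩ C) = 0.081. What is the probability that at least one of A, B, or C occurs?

0.909

Using inclusion–exclusion:
P(A ∪ B ∪ C) = 0.418 + 0.475 + 0.483 − 0.150 − 0.203 − 0.195 + 0.081 = 0.909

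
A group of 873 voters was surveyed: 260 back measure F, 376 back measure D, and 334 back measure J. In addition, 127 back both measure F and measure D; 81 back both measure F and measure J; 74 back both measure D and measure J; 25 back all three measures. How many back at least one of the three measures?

By inclusion-exclusion,
|union| = 260 + 376 + 334 − 127 − 81 − 74 + 25 = 713

713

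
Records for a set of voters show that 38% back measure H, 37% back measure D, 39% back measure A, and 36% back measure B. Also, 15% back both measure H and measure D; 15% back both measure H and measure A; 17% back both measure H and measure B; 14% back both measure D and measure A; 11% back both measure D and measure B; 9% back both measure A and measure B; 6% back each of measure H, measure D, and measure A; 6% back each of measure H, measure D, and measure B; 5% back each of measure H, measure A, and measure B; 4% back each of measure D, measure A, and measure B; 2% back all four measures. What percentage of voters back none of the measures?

By inclusion–exclusion:
P(≥1) = 38 + 37 + 39 + 36 − 15 − 15 − 17 − 14 − 11 − 9 + 6 + 6 + 5 + 4 − 2 = 88%
P(none) = 100% − 88% = 12%

12%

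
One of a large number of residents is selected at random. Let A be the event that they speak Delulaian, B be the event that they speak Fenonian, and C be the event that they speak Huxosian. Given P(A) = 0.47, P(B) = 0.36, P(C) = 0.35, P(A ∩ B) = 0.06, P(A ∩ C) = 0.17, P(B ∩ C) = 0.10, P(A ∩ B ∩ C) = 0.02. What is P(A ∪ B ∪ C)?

0.87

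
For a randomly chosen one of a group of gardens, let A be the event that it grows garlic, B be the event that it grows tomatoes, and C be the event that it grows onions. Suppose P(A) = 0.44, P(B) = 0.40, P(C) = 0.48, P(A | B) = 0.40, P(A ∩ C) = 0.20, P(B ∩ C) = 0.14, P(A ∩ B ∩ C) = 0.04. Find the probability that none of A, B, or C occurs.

P(A ∩ B) = P(B)·P(A|B) = 0.40 × 0.40 = 0.16
P(A ∪ B ∪ C) = 0.44 + 0.40 + 0.48 − 0.16 − 0.20 − 0.14 + 0.04 = 0.86
P(none) = 1 − 0.86 = 0.14

0.14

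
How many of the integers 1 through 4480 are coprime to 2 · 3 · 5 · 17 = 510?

2240 + 1493 + 896 + 263 − 746 − 448 − 131 − 298 − 87 − 52 + 149 + 43 + 26 + 17 − 8 = 3357
4480 − 3357 = 1123

1123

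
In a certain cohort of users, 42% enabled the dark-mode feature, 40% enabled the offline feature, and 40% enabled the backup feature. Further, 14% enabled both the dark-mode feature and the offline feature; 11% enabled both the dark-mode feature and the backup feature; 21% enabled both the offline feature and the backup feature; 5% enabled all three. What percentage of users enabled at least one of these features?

Inclusion–exclusion gives
P(≥1) = 42 + 40 + 40 − 14 − 11 − 21 + 5 = 81%

81%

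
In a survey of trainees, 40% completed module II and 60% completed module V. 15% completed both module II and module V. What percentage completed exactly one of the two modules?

70%

By inclusion–exclusion (exactly-one form):
P(exactly one) = 40 + 60 − 2·15 = 70%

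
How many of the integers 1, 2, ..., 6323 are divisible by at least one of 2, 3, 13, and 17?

4492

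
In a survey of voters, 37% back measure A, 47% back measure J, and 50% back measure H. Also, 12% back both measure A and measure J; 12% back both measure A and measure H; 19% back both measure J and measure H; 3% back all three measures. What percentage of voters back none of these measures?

P(union) = 37 + 47 + 50 − 12 − 12 − 19 + 3 = 94%
P(none) = 100% − 94% = 6%

6%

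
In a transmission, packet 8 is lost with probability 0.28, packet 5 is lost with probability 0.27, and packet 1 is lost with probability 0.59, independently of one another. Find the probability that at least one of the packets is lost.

P(none) = (1 − 0.28) × (1 − 0.27) × (1 − 0.59) = 0.72 × 0.73 × 0.41 = 0.215496
P(at least one) = 1 − 0.215496 = 0.784504

0.784504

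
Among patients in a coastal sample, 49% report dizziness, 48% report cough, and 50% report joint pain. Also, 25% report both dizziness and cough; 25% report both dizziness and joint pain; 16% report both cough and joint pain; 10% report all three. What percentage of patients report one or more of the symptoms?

Using inclusion–exclusion:
P(≥1) = 49 + 48 + 50 − 25 − 25 − 16 + 10 = 91%

91%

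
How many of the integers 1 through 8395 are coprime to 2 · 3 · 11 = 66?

2544

Inclusion–exclusion gives
4197 + 2798 + 763 − 1399 − 381 − 254 + 127 = 5851
8395 − 5851 = 2544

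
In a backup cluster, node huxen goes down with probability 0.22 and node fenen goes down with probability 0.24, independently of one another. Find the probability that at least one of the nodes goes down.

P(none) = (1 − 0.22) × (1 − 0.24) = 0.78 × 0.76 = 0.5928
P(at least one) = 1 − 0.5928 = 0.4072

0.4072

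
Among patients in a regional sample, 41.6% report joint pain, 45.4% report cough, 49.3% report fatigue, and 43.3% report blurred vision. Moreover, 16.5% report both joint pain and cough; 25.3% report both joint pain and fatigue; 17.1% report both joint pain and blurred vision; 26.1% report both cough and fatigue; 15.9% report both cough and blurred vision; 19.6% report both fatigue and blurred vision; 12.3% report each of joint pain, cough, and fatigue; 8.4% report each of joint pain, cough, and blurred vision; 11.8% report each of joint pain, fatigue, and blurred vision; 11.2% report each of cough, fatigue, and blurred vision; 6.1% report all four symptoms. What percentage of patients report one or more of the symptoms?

P(≥1) = 41.6 + 45.4 + 49.3 + 43.3 − 16.5 − 25.3 − 17.1 − 26.1 − 15.9 − 19.6 + 12.3 + 8.4 + 11.8 + 11.2 − 6.1 = 96.7%

96.7%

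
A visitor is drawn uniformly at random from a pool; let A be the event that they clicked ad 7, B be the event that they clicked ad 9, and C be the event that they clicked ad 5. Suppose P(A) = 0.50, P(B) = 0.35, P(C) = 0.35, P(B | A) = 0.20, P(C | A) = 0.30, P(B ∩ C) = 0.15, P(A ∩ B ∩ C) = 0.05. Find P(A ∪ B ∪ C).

P(A ∩ B) = P(A)·P(B|A) = 0.50 × 0.20 = 0.10
P(A ∩ C) = P(A)·P(C|A) = 0.50 × 0.30 = 0.15
P(A ∪ B ∪ C) = 0.50 + 0.35 + 0.35 − 0.10 − 0.15 − 0.15 + 0.05 = 0.85

0.85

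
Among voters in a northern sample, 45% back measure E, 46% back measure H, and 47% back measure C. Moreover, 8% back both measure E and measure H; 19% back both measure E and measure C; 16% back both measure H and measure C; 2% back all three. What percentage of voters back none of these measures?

3%

P(union) = 45 + 46 + 47 − 8 − 19 − 16 + 2 = 97%
P(none) = 100% − 97% = 3%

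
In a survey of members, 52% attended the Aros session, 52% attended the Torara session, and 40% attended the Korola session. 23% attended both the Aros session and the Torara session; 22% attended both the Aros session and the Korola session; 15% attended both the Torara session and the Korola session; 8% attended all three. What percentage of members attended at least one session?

Using inclusion–exclusion:
P(at least one) = 52 + 52 + 40 − 23 − 22 − 15 + 8 = 92%

92%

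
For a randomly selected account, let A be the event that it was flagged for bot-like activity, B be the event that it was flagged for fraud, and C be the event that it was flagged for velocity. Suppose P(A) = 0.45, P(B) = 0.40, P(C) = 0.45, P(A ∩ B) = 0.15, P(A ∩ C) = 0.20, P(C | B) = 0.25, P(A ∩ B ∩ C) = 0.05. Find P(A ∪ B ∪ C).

0.90

P(B ∩ C) = P(B)·P(C|B) = 0.40 × 0.25 = 0.10
P(A ∪ B ∪ C) = 0.45 + 0.40 + 0.45 − 0.15 − 0.20 − 0.10 + 0.05 = 0.90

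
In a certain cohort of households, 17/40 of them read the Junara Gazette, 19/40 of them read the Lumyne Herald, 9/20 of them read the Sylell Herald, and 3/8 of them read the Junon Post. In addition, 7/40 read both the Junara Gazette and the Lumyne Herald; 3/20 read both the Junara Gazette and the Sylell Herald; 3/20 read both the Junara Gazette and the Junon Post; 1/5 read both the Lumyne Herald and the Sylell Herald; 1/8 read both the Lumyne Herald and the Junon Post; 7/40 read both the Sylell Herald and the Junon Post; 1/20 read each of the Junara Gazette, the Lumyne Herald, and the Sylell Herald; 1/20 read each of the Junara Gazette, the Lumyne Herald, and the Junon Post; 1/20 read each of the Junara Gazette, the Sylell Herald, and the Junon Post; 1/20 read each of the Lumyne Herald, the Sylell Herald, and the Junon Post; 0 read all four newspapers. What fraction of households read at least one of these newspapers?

19/20

P(≥1) = 17/40 + 19/40 + 9/20 + 3/8 − 7/40 − 3/20 − 3/20 − 1/5 − 1/8 − 7/40 + 1/20 + 1/20 + 1/20 + 1/20 − 0 = 19/20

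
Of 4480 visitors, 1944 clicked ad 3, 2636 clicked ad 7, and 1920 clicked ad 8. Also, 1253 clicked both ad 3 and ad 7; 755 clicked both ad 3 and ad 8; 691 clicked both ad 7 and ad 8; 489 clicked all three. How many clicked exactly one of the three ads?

2569

Using the inclusion–exclusion count for exactly one event:
N(exactly one) = 1944 + 2636 + 1920 − 2·1253 − 2·755 − 2·691 + 3·489 = 2569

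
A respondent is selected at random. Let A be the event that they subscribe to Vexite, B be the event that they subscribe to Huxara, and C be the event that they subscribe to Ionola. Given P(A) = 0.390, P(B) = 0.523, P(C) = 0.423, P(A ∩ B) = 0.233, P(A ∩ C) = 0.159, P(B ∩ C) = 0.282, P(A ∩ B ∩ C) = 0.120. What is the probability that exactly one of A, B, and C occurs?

0.348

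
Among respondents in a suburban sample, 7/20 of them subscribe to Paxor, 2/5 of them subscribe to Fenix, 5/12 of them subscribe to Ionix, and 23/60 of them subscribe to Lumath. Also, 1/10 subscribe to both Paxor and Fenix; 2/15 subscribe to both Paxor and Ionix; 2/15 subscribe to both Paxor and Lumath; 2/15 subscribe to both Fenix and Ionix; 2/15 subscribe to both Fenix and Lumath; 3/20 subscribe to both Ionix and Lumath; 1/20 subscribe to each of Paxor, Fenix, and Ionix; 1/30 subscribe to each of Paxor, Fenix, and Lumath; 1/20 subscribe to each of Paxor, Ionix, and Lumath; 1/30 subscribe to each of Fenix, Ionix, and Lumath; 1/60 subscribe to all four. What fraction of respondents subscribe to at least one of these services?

11/12

P(at least one) = 7/20 + 2/5 + 5/12 + 23/60 − 1/10 − 2/15 − 2/15 − 2/15 − 2/15 − 3/20 + 1/20 + 1/30 + 1/20 + 1/30 − 1/60 = 11/12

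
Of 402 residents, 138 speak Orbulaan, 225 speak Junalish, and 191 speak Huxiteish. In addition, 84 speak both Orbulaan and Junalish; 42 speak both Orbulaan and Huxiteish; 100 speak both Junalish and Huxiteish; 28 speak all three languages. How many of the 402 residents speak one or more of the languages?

Inclusion–exclusion gives
N(≥1) = 138 + 225 + 191 − 84 − 42 − 100 + 28 = 356

356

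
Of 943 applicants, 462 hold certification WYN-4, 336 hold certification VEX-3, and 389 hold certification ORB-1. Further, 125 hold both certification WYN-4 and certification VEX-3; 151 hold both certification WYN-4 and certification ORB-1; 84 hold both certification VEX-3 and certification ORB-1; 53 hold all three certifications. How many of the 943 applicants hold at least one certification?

|union| = 462 + 336 + 389 − 125 − 151 − 84 + 53 = 880

880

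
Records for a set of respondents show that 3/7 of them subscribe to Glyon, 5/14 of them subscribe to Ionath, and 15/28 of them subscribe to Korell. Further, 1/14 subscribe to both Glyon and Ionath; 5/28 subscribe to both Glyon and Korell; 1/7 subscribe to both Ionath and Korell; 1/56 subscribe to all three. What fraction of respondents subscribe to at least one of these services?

53/56

Using inclusion–exclusion:
P(≥1) = 3/7 + 5/14 + 15/28 − 1/14 − 5/28 − 1/7 + 1/56 = 53/56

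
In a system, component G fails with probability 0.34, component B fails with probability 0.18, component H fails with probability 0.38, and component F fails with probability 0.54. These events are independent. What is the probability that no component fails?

P(none) = (1 − 0.34) × (1 − 0.18) × (1 − 0.38) × (1 − 0.54) = 0.66 × 0.82 × 0.62 × 0.46 = 0.15435024

0.15435024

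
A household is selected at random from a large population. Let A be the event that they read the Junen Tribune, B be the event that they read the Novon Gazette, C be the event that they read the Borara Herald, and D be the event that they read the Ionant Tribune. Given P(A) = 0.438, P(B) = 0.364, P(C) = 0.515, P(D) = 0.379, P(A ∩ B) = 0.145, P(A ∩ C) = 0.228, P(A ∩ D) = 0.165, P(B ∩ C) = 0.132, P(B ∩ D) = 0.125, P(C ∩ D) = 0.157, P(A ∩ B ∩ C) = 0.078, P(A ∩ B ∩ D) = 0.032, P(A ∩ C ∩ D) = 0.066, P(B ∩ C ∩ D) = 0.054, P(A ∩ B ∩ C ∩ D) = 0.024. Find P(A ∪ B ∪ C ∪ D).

P(A ∪ B ∪ C ∪ D) = 0.438 + 0.364 + 0.515 + 0.379 − 0.145 − 0.228 − 0.165 − 0.132 − 0.125 − 0.157 + 0.078 + 0.032 + 0.066 + 0.054 − 0.024 = 0.950

0.950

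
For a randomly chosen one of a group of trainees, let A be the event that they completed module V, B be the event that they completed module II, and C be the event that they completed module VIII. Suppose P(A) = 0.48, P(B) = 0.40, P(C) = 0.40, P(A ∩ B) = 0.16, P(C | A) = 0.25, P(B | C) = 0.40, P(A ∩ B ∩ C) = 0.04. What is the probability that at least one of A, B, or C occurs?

0.88

P(A ∩ C) = P(A)·P(C|A) = 0.48 × 0.25 = 0.12
P(B ∩ C) = P(C)·P(B|C) = 0.40 × 0.40 = 0.16
Using inclusion–exclusion:
P(A ∪ B ∪ C) = 0.48 + 0.40 + 0.40 − 0.16 − 0.12 − 0.16 + 0.04 = 0.88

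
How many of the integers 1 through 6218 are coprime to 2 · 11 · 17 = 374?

Inclusion–exclusion gives
3109 + 565 + 365 − 282 − 182 − 33 + 16 = 3558
6218 − 3558 = 2660

2660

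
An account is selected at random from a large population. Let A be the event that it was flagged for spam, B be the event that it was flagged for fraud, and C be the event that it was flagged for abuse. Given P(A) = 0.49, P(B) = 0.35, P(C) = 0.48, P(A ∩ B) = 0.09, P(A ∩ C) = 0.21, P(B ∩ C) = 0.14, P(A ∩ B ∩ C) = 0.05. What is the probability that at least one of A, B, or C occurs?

0.93

By inclusion-exclusion,
P(A ∪ B ∪ C) = 0.49 + 0.35 + 0.48 − 0.09 − 0.21 − 0.14 + 0.05 = 0.93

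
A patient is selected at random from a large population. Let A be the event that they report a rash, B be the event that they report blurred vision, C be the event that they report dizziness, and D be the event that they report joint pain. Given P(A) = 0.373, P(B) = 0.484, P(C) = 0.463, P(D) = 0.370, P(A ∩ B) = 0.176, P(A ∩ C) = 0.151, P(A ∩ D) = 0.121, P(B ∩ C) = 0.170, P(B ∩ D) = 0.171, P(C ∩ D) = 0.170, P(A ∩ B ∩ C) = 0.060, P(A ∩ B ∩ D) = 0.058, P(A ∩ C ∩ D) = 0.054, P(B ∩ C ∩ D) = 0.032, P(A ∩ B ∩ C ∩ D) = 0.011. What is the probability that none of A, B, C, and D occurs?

0.076

Apply inclusion-exclusion:
P(A ∪ B ∪ C ∪ D) = 0.373 + 0.484 + 0.463 + 0.370 − 0.176 − 0.151 − 0.121 − 0.170 − 0.171 − 0.170 + 0.060 + 0.058 + 0.054 + 0.032 − 0.011 = 0.924
P(none) = 1 − 0.924 = 0.076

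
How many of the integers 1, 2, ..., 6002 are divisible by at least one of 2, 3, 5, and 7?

4630

floor(6002/2) + floor(6002/3) + floor(6002/5) + floor(6002/7) − floor(6002/6) − floor(6002/10) − floor(6002/14) − floor(6002/15) − floor(6002/21) − floor(6002/35) + floor(6002/30) + floor(6002/42) + floor(6002/70) + floor(6002/105) − floor(6002/210) = 3001 + 2000 + 1200 + 857 − 1000 − 600 − 428 − 400 − 285 − 171 + 200 + 142 + 85 + 57 − 28 = 4630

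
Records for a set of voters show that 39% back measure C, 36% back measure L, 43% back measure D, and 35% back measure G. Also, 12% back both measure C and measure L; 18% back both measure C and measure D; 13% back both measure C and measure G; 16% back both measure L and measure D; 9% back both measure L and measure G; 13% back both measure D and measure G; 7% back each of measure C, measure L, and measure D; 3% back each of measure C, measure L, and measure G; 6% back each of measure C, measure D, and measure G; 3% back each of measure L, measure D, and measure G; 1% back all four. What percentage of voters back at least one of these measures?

P(union) = 39 + 36 + 43 + 35 − 12 − 18 − 13 − 16 − 9 − 13 + 7 + 3 + 6 + 3 − 1 = 90%

90%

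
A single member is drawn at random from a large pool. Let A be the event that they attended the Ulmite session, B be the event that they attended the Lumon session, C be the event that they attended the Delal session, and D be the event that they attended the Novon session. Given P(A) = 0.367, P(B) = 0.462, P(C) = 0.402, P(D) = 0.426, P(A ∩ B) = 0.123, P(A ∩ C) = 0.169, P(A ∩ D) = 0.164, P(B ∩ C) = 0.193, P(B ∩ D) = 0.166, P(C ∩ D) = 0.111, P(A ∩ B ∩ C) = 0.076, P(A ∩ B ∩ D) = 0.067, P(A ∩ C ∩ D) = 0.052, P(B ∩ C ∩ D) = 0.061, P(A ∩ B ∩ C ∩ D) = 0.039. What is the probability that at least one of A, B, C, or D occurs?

P(A ∪ B ∪ C ∪ D) = 0.367 + 0.462 + 0.402 + 0.426 − 0.123 − 0.169 − 0.164 − 0.193 − 0.166 − 0.111 + 0.076 + 0.067 + 0.052 + 0.061 − 0.039 = 0.948

0.948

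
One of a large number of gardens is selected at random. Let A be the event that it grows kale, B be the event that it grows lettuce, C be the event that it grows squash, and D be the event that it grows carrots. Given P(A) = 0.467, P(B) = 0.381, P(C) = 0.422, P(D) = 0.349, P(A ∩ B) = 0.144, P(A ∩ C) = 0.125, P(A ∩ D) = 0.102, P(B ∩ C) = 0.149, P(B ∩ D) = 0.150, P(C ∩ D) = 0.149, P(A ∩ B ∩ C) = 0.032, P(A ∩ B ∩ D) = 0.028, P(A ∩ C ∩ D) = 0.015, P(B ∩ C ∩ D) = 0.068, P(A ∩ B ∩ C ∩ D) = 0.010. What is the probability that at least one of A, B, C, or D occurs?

0.933

Using inclusion–exclusion:
P(A ∪ B ∪ C ∪ D) = 0.467 + 0.381 + 0.422 + 0.349 − 0.144 − 0.125 − 0.102 − 0.149 − 0.150 − 0.149 + 0.032 + 0.028 + 0.015 + 0.068 − 0.010 = 0.933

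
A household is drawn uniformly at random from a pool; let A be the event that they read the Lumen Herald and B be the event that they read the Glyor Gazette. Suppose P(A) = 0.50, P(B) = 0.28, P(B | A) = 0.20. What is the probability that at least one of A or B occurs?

0.68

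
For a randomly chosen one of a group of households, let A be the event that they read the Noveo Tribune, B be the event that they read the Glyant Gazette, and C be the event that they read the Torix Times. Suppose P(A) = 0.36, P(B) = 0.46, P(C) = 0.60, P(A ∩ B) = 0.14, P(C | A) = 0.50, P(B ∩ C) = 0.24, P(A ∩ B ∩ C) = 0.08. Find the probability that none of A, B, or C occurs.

P(A ∩ C) = P(A)·P(C|A) = 0.36 × 0.50 = 0.18
By inclusion–exclusion:
P(A ∪ B ∪ C) = 0.36 + 0.46 + 0.60 − 0.14 − 0.18 − 0.24 + 0.08 = 0.94
P(none) = 1 − 0.94 = 0.06

0.06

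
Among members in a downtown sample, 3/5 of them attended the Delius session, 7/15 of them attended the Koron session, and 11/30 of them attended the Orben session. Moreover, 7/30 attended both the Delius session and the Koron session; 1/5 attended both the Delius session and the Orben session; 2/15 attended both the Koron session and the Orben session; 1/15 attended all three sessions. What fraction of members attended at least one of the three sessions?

P(≥1) = 3/5 + 7/15 + 11/30 − 7/30 − 1/5 − 2/15 + 1/15 = 14/15

14/15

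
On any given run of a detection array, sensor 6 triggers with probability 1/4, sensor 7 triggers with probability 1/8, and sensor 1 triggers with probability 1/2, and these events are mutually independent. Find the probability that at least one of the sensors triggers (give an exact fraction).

P(none) = (1 − 1/4) × (1 − 1/8) × (1 − 1/2) = 3/4 × 7/8 × 1/2 = 21/64
P(at least one) = 1 − 21/64 = 43/64

43/64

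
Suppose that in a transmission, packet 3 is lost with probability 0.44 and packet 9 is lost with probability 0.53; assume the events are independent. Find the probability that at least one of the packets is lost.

P(none) = (1 − 0.44) × (1 − 0.53) = 0.56 × 0.47 = 0.2632
P(at least one) = 1 − 0.2632 = 0.7368

0.7368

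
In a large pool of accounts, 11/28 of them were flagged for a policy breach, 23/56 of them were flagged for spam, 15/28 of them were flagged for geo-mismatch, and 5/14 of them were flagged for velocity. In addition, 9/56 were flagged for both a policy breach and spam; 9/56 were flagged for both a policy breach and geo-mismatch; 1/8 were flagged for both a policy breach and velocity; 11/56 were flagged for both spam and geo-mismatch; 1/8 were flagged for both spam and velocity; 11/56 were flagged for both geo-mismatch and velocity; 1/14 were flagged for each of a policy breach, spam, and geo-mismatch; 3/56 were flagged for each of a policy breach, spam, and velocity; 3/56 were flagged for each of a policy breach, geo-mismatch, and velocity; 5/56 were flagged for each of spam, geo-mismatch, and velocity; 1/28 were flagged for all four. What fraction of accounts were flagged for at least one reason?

P(≥1) = 11/28 + 23/56 + 15/28 + 5/14 − 9/56 − 9/56 − 1/8 − 11/56 − 1/8 − 11/56 + 1/14 + 3/56 + 3/56 + 5/56 − 1/28 = 27/28

27/28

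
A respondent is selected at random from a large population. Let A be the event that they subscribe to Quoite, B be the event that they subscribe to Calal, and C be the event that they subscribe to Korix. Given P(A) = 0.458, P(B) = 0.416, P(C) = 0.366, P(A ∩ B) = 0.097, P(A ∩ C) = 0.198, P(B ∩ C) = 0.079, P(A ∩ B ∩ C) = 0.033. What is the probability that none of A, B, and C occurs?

0.101

Inclusion–exclusion gives
P(A ∪ B ∪ C) = 0.458 + 0.416 + 0.366 − 0.097 − 0.198 − 0.079 + 0.033 = 0.899
P(none) = 1 − 0.899 = 0.101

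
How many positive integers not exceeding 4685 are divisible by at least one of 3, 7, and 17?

floor(4685/3) + floor(4685/7) + floor(4685/17) − floor(4685/21) − floor(4685/51) − floor(4685/119) + floor(4685/357) = 1561 + 669 + 275 − 223 − 91 − 39 + 13 = 2165

2165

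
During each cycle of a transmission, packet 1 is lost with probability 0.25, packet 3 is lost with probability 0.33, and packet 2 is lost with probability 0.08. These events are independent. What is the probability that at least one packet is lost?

0.5377

P(none) = (1 − 0.25) × (1 − 0.33) × (1 − 0.08) = 0.75 × 0.67 × 0.92 = 0.4623
P(at least one) = 1 − 0.4623 = 0.5377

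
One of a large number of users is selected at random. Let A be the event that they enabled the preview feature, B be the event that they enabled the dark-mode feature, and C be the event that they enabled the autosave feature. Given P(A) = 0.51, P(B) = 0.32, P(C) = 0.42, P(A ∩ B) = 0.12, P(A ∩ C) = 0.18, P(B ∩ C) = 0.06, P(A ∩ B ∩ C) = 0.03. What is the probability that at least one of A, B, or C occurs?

0.92

By inclusion–exclusion:
P(A ∪ B ∪ C) = 0.51 + 0.32 + 0.42 − 0.12 − 0.18 − 0.06 + 0.03 = 0.92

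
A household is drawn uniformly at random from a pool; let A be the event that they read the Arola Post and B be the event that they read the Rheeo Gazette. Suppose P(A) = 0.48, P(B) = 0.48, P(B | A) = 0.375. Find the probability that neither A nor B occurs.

0.22

P(A ∩ B) = P(A)·P(B|A) = 0.48 × 0.375 = 0.18
By inclusion–exclusion:
P(A ∪ B) = 0.48 + 0.48 − 0.18 = 0.78
P(none) = 1 − 0.78 = 0.22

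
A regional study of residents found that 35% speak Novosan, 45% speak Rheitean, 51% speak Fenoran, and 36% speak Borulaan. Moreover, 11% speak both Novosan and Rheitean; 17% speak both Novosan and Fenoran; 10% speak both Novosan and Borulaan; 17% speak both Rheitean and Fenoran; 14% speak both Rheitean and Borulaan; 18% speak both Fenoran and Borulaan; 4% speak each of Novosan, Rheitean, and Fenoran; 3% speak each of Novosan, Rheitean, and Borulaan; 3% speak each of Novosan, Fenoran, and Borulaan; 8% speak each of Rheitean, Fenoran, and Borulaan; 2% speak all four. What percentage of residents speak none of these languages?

P(union) = 35 + 45 + 51 + 36 − 11 − 17 − 10 − 17 − 14 − 18 + 4 + 3 + 3 + 8 − 2 = 96%
P(none) = 100% − 96% = 4%

4%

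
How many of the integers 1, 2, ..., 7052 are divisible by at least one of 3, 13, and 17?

⌊7052/3⌋ + ⌊7052/13⌋ + ⌊7052/17⌋ − ⌊7052/39⌋ − ⌊7052/51⌋ − ⌊7052/221⌋ + ⌊7052/663⌋ = 2350 + 542 + 414 − 180 − 138 − 31 + 10 = 2967

2967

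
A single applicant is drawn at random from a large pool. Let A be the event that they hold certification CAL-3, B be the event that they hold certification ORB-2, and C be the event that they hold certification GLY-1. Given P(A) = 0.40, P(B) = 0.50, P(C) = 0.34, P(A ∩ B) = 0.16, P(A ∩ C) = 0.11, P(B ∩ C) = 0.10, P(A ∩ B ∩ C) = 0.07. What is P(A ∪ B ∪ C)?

0.94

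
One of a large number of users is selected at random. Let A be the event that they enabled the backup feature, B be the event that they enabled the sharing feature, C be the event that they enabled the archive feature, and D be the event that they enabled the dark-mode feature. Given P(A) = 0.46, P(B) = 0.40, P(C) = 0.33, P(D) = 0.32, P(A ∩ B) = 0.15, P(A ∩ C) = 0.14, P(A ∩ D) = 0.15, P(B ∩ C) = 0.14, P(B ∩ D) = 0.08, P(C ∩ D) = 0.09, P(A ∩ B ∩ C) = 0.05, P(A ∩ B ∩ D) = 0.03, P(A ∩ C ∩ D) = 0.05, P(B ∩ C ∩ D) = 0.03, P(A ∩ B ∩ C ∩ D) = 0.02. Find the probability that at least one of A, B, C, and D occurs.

P(A ∪ B ∪ C ∪ D) = 0.46 + 0.40 + 0.33 + 0.32 − 0.15 − 0.14 − 0.15 − 0.14 − 0.08 − 0.09 + 0.05 + 0.03 + 0.05 + 0.03 − 0.02 = 0.90

0.90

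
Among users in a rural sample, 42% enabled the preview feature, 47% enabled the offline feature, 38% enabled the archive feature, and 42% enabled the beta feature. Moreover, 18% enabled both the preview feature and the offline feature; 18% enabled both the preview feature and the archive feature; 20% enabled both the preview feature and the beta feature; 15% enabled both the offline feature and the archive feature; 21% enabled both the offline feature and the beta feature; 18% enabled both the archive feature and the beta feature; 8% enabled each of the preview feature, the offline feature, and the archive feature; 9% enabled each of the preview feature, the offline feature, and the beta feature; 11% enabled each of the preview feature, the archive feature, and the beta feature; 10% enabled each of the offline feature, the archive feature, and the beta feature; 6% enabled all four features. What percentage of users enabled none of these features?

By inclusion-exclusion,
P(≥1) = 42 + 47 + 38 + 42 − 18 − 18 − 20 − 15 − 21 − 18 + 8 + 9 + 11 + 10 − 6 = 91%
P(none) = 100% − 91% = 9%

9%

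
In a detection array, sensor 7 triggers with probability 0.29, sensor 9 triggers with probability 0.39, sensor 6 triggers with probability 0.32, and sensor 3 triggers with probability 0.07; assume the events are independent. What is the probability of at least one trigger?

0.72610756

P(none) = (1 − 0.29) × (1 − 0.39) × (1 − 0.32) × (1 − 0.07) = 0.71 × 0.61 × 0.68 × 0.93 = 0.27389244
P(at least one) = 1 − 0.27389244 = 0.72610756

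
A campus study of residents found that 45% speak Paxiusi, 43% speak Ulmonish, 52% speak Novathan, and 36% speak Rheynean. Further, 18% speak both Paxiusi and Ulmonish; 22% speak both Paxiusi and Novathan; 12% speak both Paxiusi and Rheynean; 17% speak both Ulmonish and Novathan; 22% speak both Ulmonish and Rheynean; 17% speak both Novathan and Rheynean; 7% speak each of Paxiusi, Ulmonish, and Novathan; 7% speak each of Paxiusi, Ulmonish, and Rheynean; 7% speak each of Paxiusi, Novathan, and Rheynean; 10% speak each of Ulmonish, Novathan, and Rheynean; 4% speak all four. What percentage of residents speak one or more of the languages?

95%

P(union) = 45 + 43 + 52 + 36 − 18 − 22 − 12 − 17 − 22 − 17 + 7 + 7 + 7 + 10 − 4 = 95%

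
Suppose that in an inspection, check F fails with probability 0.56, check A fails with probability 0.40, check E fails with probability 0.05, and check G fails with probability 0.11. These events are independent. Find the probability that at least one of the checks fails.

Independence gives P(none) = ∏(1 − pᵢ).
P(none) = (1 − 0.56) × (1 − 0.40) × (1 − 0.05) × (1 − 0.11) = 0.44 × 0.60 × 0.95 × 0.89 = 0.223212
P(at least one) = 1 − 0.223212 = 0.776788

0.776788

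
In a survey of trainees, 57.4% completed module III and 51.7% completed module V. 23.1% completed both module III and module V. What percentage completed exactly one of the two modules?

62.9%

Using the inclusion–exclusion count for exactly one event:
P(exactly one) = 57.4 + 51.7 − 2·23.1 = 62.9%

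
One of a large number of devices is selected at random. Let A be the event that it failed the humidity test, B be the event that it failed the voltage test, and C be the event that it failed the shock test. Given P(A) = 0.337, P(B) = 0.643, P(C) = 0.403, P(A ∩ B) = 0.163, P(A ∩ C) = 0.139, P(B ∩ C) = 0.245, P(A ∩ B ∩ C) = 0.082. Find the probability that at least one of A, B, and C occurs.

P(A ∪ B ∪ C) = 0.337 + 0.643 + 0.403 − 0.163 − 0.139 − 0.245 + 0.082 = 0.918

0.918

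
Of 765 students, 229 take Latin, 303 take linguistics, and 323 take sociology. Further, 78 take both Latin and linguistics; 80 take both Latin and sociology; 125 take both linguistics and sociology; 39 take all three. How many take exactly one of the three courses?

Using the inclusion–exclusion count for exactly one event:
|exactly one| = 229 + 303 + 323 − 2·78 − 2·80 − 2·125 + 3·39 = 406

406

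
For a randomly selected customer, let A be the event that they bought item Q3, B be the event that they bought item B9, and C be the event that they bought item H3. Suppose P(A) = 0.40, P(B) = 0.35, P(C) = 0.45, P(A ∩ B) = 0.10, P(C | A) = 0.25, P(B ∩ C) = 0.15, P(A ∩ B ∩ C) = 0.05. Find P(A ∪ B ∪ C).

P(A ∩ C) = P(A)·P(C|A) = 0.40 × 0.25 = 0.10
By inclusion-exclusion,
P(A ∪ B ∪ C) = 0.40 + 0.35 + 0.45 − 0.10 − 0.10 − 0.15 + 0.05 = 0.90

0.90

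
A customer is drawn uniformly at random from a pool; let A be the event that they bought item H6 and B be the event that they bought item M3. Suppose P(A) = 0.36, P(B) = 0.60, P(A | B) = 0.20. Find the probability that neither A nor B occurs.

P(A ∩ B) = P(B)·P(A|B) = 0.60 × 0.20 = 0.12
P(A ∪ B) = 0.36 + 0.60 − 0.12 = 0.84
P(none) = 1 − 0.84 = 0.16

0.16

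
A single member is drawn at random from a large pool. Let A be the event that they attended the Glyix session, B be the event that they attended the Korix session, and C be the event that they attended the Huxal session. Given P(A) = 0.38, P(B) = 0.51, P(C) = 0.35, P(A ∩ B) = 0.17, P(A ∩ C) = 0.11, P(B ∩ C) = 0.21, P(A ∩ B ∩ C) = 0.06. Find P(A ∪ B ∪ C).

0.81

P(A ∪ B ∪ C) = 0.38 + 0.51 + 0.35 − 0.17 − 0.11 − 0.21 + 0.06 = 0.81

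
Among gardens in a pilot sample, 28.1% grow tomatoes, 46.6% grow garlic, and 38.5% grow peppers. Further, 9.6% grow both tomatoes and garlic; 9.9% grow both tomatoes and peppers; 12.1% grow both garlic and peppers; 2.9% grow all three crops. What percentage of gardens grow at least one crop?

84.5%

Apply inclusion-exclusion:
P(union) = 28.1 + 46.6 + 38.5 − 9.6 − 9.9 − 12.1 + 2.9 = 84.5%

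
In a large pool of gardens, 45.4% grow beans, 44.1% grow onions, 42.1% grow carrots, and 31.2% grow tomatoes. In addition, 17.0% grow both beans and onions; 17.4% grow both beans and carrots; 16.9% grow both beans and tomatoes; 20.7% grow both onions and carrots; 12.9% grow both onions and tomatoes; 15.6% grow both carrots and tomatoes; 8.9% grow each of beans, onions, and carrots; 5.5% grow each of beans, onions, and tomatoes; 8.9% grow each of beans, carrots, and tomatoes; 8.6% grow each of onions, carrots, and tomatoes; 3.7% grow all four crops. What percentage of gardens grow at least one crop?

P(at least one) = 45.4 + 44.1 + 42.1 + 31.2 − 17.0 − 17.4 − 16.9 − 20.7 − 12.9 − 15.6 + 8.9 + 5.5 + 8.9 + 8.6 − 3.7 = 90.5%

90.5%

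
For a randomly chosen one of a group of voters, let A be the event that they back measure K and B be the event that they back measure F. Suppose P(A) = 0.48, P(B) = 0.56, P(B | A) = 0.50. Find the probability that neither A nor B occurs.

0.20

P(A ∩ B) = P(A)·P(B|A) = 0.48 × 0.50 = 0.24
Apply inclusion-exclusion:
P(A ∪ B) = 0.48 + 0.56 − 0.24 = 0.80
P(none) = 1 − 0.80 = 0.20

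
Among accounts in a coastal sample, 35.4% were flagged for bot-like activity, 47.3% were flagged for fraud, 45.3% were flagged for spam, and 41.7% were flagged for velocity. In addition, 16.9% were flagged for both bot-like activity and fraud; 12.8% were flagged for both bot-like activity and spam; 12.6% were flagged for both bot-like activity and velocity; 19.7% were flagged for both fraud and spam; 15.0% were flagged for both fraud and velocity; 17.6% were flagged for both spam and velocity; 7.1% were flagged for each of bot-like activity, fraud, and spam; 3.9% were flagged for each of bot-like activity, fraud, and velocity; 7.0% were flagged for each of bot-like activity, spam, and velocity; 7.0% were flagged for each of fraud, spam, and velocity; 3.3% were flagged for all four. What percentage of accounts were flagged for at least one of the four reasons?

P(union) = 35.4 + 47.3 + 45.3 + 41.7 − 16.9 − 12.8 − 12.6 − 19.7 − 15.0 − 17.6 + 7.1 + 3.9 + 7.0 + 7.0 − 3.3 = 96.8%

96.8%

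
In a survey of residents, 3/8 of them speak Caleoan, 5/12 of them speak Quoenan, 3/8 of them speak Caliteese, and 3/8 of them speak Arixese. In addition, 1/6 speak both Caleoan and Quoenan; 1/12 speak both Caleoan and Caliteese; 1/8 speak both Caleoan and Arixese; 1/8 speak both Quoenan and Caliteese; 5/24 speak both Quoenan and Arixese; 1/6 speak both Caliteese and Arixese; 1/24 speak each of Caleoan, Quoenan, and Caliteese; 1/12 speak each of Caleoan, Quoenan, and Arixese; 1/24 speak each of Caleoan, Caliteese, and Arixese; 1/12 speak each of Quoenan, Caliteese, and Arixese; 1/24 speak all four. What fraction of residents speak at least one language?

Inclusion–exclusion gives
P(≥1) = 3/8 + 5/12 + 3/8 + 3/8 − 1/6 − 1/12 − 1/8 − 1/8 − 5/24 − 1/6 + 1/24 + 1/12 + 1/24 + 1/12 − 1/24 = 7/8

7/8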